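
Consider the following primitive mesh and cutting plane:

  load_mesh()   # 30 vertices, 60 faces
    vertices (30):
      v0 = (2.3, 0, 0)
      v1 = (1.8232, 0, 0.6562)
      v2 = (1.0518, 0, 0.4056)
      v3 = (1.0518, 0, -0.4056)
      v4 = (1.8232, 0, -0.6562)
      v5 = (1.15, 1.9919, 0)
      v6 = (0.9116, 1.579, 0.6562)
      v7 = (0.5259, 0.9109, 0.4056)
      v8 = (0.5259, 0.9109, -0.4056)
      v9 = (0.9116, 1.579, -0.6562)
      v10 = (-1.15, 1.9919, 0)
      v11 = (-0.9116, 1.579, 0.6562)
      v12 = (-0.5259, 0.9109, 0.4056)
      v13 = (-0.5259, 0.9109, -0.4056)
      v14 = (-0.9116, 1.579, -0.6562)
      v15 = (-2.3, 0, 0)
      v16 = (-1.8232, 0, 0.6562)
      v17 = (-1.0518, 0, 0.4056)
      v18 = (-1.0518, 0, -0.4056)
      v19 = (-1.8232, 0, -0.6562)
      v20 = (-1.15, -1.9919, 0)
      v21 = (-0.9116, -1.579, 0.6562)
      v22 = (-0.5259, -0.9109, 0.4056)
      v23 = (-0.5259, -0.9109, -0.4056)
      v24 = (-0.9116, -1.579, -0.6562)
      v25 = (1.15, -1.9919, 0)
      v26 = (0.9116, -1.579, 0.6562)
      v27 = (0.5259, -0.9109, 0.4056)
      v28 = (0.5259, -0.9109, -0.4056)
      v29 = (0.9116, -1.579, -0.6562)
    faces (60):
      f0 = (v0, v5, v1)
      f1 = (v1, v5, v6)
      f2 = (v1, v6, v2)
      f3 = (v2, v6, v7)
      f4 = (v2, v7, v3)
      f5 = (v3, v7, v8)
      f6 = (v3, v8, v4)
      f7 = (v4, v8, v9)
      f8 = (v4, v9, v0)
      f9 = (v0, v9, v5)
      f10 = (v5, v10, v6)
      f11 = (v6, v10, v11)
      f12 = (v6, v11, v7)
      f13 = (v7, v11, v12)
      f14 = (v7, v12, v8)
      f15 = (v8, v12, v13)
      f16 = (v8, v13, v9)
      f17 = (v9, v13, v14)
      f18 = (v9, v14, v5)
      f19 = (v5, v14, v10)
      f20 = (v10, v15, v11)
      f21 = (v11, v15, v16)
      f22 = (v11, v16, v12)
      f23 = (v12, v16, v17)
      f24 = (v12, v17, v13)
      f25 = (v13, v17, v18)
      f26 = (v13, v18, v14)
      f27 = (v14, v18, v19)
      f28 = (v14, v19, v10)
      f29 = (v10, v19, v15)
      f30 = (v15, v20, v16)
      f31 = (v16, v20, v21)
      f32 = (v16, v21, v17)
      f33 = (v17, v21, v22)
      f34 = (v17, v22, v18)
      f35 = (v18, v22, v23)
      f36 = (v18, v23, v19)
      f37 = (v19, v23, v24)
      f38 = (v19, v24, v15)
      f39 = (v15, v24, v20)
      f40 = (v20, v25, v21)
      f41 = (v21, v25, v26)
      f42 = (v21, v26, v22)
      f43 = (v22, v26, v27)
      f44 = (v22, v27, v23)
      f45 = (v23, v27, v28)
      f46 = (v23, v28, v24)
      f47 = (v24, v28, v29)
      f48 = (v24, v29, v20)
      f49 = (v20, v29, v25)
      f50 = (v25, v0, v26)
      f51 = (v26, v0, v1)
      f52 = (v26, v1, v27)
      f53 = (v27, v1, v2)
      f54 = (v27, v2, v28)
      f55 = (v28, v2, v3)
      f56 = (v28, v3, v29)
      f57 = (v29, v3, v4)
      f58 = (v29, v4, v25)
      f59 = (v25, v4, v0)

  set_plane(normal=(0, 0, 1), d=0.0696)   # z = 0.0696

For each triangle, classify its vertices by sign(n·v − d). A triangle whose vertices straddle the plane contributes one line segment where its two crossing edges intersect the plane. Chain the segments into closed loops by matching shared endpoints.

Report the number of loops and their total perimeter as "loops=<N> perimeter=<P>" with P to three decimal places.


loops=2 perimeter=19.808

Straddling triangles (24 of 60):
  (v0,v5,v1) [--+] → (1.2214, 1.78063, 0.0696)–(2.24943, 0, 0.0696)  len=2.0561
  (v1,v5,v6) [+-+] → (1.2214, 1.78063, 0.0696)–(1.12471, 1.94811, 0.0696)  len=0.1934
  (v2,v7,v3) [++-] → (0.743728, 0.533604, 0.0696)–(1.0518, 0, 0.0696)  len=0.6162
  (v3,v7,v8) [-+-] → (0.743728, 0.533604, 0.0696)–(0.5259, 0.9109, 0.0696)  len=0.4357
  (v5,v10,v6) [--+] → (-0.931336, 1.94811, 0.0696)–(1.12471, 1.94811, 0.0696)  len=2.0560
  (v6,v10,v11) [+-+] → (-0.931336, 1.94811, 0.0696)–(-1.12471, 1.94811, 0.0696)  len=0.1934
  (v7,v12,v8) [++-] → (-0.0902432, 0.9109, 0.0696)–(0.5259, 0.9109, 0.0696)  len=0.6161
  (v8,v12,v13) [-+-] → (-0.0902432, 0.9109, 0.0696)–(-0.5259, 0.9109, 0.0696)  len=0.4357
  (v10,v15,v11) [--+] → (-2.15274, 0.167477, 0.0696)–(-1.12471, 1.94811, 0.0696)  len=2.0561
  (v11,v15,v16) [+-+] → (-2.15274, 0.167477, 0.0696)–(-2.24943, 0, 0.0696)  len=0.1934
  (v12,v17,v13) [++-] → (-0.833972, 0.377296, 0.0696)–(-0.5259, 0.9109, 0.0696)  len=0.6162
  (v13,v17,v18) [-+-] → (-0.833972, 0.377296, 0.0696)–(-1.0518, 0, 0.0696)  len=0.4357
  (v15,v20,v16) [--+] → (-1.2214, -1.78063, 0.0696)–(-2.24943, 0, 0.0696)  len=2.0561
  (v16,v20,v21) [+-+] → (-1.2214, -1.78063, 0.0696)–(-1.12471, -1.94811, 0.0696)  len=0.1934
  (v17,v22,v18) [++-] → (-0.743728, -0.533604, 0.0696)–(-1.0518, 0, 0.0696)  len=0.6162
  (v18,v22,v23) [-+-] → (-0.743728, -0.533604, 0.0696)–(-0.5259, -0.9109, 0.0696)  len=0.4357
  (v20,v25,v21) [--+] → (0.931336, -1.94811, 0.0696)–(-1.12471, -1.94811, 0.0696)  len=2.0560
  (v21,v25,v26) [+-+] → (0.931336, -1.94811, 0.0696)–(1.12471, -1.94811, 0.0696)  len=0.1934
  (v22,v27,v23) [++-] → (0.0902432, -0.9109, 0.0696)–(-0.5259, -0.9109, 0.0696)  len=0.6161
  (v23,v27,v28) [-+-] → (0.0902432, -0.9109, 0.0696)–(0.5259, -0.9109, 0.0696)  len=0.4357
  (v25,v0,v26) [--+] → (2.15274, -0.167477, 0.0696)–(1.12471, -1.94811, 0.0696)  len=2.0561
  (v26,v0,v1) [+-+] → (2.15274, -0.167477, 0.0696)–(2.24943, 0, 0.0696)  len=0.1934
  (v27,v2,v28) [++-] → (0.833972, -0.377296, 0.0696)–(0.5259, -0.9109, 0.0696)  len=0.6162
  (v28,v2,v3) [-+-] → (0.833972, -0.377296, 0.0696)–(1.0518, 0, 0.0696)  len=0.4357

Chained into 2 loop(s):
  loop 1: 12 segments, perimeter = 13.4967
  loop 2: 12 segments, perimeter = 6.3109
Total perimeter = 19.808


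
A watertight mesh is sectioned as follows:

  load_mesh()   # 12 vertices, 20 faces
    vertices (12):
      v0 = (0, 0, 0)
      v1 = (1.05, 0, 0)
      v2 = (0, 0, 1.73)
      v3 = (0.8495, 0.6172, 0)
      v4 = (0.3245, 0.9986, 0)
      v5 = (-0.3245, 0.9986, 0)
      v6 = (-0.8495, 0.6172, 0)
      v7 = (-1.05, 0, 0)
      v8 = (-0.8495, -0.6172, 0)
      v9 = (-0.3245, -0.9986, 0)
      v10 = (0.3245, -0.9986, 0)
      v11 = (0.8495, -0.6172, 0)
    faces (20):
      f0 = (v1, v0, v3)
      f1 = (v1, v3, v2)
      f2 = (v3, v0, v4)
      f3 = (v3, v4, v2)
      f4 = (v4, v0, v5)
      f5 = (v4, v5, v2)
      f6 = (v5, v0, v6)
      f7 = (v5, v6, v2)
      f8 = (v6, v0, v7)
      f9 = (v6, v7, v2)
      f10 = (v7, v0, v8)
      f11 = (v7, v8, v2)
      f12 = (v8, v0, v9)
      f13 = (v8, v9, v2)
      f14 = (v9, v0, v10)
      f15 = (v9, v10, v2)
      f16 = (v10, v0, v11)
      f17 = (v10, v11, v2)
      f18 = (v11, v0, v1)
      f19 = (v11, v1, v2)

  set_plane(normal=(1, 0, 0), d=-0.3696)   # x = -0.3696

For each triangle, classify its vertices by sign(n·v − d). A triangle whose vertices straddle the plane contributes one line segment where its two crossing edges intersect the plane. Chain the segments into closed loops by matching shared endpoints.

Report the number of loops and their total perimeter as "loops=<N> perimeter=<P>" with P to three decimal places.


loops=1 perimeter=4.942

Straddling triangles (8 of 20):
  (v5,v0,v6) [++-] → (-0.3696, 0.268531, 0)–(-0.3696, 0.965836, 0)  len=0.6973
  (v5,v6,v2) [+-+] → (-0.3696, 0.965836, 0)–(-0.3696, 0.268531, 0.977313)  len=1.2006
  (v6,v0,v7) [-+-] → (-0.3696, 0.268531, 0)–(-0.3696, 0, 0)  len=0.2685
  (v6,v7,v2) [--+] → (-0.3696, 0, 1.12104)–(-0.3696, 0.268531, 0.977313)  len=0.3046
  (v7,v0,v8) [-+-] → (-0.3696, 0, 0)–(-0.3696, -0.268531, 0)  len=0.2685
  (v7,v8,v2) [--+] → (-0.3696, -0.268531, 0.977313)–(-0.3696, 0, 1.12104)  len=0.3046
  (v8,v0,v9) [-++] → (-0.3696, -0.268531, 0)–(-0.3696, -0.965836, 0)  len=0.6973
  (v8,v9,v2) [-++] → (-0.3696, -0.965836, 0)–(-0.3696, -0.268531, 0.977313)  len=1.2006

Chained into 1 loop(s):
  loop 1: 8 segments, perimeter = 4.9420
Total perimeter = 4.942


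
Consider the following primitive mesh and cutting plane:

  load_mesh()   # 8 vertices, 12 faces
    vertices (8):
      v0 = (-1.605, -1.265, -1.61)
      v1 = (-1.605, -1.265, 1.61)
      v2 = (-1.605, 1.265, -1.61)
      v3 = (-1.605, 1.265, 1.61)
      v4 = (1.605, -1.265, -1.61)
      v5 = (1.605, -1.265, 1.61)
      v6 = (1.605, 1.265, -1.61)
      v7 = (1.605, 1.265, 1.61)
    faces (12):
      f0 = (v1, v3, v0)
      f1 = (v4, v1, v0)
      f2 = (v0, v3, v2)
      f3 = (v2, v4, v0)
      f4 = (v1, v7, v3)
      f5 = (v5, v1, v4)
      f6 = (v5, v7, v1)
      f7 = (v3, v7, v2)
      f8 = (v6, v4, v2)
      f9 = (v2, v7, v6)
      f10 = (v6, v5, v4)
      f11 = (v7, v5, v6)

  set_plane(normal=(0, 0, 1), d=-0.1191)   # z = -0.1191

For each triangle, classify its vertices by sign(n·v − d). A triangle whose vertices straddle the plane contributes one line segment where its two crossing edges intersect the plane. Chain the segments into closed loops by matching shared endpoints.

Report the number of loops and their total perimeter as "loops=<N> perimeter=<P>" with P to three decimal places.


Straddling triangles (8 of 12):
  (v1,v3,v0) [++-] → (-1.605, -0.0935786, -0.1191)–(-1.605, -1.265, -0.1191)  len=1.1714
  (v4,v1,v0) [-+-] → (0.11873, -1.265, -0.1191)–(-1.605, -1.265, -0.1191)  len=1.7237
  (v0,v3,v2) [-+-] → (-1.605, -0.0935786, -0.1191)–(-1.605, 1.265, -0.1191)  len=1.3586
  (v5,v1,v4) [++-] → (0.11873, -1.265, -0.1191)–(1.605, -1.265, -0.1191)  len=1.4863
  (v3,v7,v2) [++-] → (-0.11873, 1.265, -0.1191)–(-1.605, 1.265, -0.1191)  len=1.4863
  (v2,v7,v6) [-+-] → (-0.11873, 1.265, -0.1191)–(1.605, 1.265, -0.1191)  len=1.7237
  (v6,v5,v4) [-+-] → (1.605, 0.0935786, -0.1191)–(1.605, -1.265, -0.1191)  len=1.3586
  (v7,v5,v6) [++-] → (1.605, 0.0935786, -0.1191)–(1.605, 1.265, -0.1191)  len=1.1714

Chained into 1 loop(s):
  loop 1: 8 segments, perimeter = 11.4800
Total perimeter = 11.480

loops=1 perimeter=11.480


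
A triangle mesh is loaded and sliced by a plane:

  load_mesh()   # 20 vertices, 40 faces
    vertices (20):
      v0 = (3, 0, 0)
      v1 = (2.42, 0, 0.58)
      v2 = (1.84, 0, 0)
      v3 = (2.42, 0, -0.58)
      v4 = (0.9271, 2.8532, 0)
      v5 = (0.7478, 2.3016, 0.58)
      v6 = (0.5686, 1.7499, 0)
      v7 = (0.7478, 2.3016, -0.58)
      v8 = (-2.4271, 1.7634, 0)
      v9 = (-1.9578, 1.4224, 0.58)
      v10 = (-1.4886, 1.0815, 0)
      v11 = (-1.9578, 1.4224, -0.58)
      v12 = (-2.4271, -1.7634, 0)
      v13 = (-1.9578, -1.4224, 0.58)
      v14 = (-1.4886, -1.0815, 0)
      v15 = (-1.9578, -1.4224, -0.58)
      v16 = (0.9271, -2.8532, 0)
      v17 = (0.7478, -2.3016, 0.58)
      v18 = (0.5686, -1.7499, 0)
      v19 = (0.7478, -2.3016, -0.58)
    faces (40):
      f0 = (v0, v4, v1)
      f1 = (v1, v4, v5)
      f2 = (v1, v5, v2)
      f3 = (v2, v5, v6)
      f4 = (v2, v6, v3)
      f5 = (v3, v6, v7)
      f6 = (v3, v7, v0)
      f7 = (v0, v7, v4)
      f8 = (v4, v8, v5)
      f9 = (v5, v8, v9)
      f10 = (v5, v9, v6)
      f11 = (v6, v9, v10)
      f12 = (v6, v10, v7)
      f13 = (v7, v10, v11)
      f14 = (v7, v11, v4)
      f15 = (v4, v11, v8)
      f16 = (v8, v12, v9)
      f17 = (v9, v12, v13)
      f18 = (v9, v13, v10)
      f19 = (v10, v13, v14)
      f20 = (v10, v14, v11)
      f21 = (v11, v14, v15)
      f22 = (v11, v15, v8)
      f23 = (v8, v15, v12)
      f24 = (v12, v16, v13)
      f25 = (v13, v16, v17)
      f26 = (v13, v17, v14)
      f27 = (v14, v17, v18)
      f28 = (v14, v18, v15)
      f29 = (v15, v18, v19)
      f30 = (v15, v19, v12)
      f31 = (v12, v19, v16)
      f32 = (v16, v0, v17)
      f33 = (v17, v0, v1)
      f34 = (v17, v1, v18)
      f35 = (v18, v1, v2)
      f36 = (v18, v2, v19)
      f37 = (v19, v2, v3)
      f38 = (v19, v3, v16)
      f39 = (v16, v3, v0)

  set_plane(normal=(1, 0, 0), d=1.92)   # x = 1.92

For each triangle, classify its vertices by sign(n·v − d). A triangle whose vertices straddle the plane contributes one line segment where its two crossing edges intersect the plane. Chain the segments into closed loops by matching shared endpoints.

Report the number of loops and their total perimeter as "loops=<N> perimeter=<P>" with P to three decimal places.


loops=1 perimeter=7.350

Straddling triangles (14 of 40):
  (v0,v4,v1) [+-+] → (1.92, 1.48654, 0)–(1.92, 0.95559, 0.385747)  len=0.6563
  (v1,v4,v5) [+--] → (1.92, 0.95559, 0.385747)–(1.92, 0.688195, 0.58)  len=0.3305
  (v1,v5,v2) [+--] → (1.92, 0.688195, 0.58)–(1.92, 0, 0.08)  len=0.8507
  (v2,v6,v3) [--+] → (1.92, 0.472588, -0.423362)–(1.92, 0, -0.08)  len=0.5842
  (v3,v6,v7) [+--] → (1.92, 0.472588, -0.423362)–(1.92, 0.688195, -0.58)  len=0.2665
  (v3,v7,v0) [+-+] → (1.92, 0.688195, -0.58)–(1.92, 1.10369, -0.278128)  len=0.5136
  (v0,v7,v4) [+--] → (1.92, 1.10369, -0.278128)–(1.92, 1.48654, 0)  len=0.4732
  (v16,v0,v17) [-+-] → (1.92, -1.48654, 0)–(1.92, -1.10369, 0.278128)  len=0.4732
  (v17,v0,v1) [-++] → (1.92, -1.10369, 0.278128)–(1.92, -0.688195, 0.58)  len=0.5136
  (v17,v1,v18) [-+-] → (1.92, -0.688195, 0.58)–(1.92, -0.472588, 0.423362)  len=0.2665
  (v18,v1,v2) [-+-] → (1.92, -0.472588, 0.423362)–(1.92, 0, 0.08)  len=0.5842
  (v19,v2,v3) [--+] → (1.92, 0, -0.08)–(1.92, -0.688195, -0.58)  len=0.8507
  (v19,v3,v16) [-+-] → (1.92, -0.688195, -0.58)–(1.92, -0.95559, -0.385747)  len=0.3305
  (v16,v3,v0) [-++] → (1.92, -0.95559, -0.385747)–(1.92, -1.48654, 0)  len=0.6563

Chained into 1 loop(s):
  loop 1: 14 segments, perimeter = 7.3498
Total perimeter = 7.350


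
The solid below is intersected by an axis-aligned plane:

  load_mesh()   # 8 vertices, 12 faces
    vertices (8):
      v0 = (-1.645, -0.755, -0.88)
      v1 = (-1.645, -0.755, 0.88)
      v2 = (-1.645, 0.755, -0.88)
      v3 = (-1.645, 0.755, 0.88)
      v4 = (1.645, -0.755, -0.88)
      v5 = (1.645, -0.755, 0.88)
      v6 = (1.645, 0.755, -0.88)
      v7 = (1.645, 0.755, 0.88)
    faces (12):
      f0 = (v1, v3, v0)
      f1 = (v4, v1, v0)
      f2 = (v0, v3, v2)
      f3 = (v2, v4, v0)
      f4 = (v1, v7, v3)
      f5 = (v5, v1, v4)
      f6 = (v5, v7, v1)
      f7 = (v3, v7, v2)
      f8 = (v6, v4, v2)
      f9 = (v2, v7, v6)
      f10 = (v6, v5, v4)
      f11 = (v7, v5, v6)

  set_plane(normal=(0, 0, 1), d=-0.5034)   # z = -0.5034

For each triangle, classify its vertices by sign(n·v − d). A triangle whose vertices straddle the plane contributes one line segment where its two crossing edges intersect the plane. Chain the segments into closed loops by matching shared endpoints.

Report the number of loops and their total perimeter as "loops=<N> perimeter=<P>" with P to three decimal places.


Straddling triangles (8 of 12):
  (v1,v3,v0) [++-] → (-1.645, -0.431894, -0.5034)–(-1.645, -0.755, -0.5034)  len=0.3231
  (v4,v1,v0) [-+-] → (0.941015, -0.755, -0.5034)–(-1.645, -0.755, -0.5034)  len=2.5860
  (v0,v3,v2) [-+-] → (-1.645, -0.431894, -0.5034)–(-1.645, 0.755, -0.5034)  len=1.1869
  (v5,v1,v4) [++-] → (0.941015, -0.755, -0.5034)–(1.645, -0.755, -0.5034)  len=0.7040
  (v3,v7,v2) [++-] → (-0.941015, 0.755, -0.5034)–(-1.645, 0.755, -0.5034)  len=0.7040
  (v2,v7,v6) [-+-] → (-0.941015, 0.755, -0.5034)–(1.645, 0.755, -0.5034)  len=2.5860
  (v6,v5,v4) [-+-] → (1.645, 0.431894, -0.5034)–(1.645, -0.755, -0.5034)  len=1.1869
  (v7,v5,v6) [++-] → (1.645, 0.431894, -0.5034)–(1.645, 0.755, -0.5034)  len=0.3231

Chained into 1 loop(s):
  loop 1: 8 segments, perimeter = 9.6000
Total perimeter = 9.600

loops=1 perimeter=9.600


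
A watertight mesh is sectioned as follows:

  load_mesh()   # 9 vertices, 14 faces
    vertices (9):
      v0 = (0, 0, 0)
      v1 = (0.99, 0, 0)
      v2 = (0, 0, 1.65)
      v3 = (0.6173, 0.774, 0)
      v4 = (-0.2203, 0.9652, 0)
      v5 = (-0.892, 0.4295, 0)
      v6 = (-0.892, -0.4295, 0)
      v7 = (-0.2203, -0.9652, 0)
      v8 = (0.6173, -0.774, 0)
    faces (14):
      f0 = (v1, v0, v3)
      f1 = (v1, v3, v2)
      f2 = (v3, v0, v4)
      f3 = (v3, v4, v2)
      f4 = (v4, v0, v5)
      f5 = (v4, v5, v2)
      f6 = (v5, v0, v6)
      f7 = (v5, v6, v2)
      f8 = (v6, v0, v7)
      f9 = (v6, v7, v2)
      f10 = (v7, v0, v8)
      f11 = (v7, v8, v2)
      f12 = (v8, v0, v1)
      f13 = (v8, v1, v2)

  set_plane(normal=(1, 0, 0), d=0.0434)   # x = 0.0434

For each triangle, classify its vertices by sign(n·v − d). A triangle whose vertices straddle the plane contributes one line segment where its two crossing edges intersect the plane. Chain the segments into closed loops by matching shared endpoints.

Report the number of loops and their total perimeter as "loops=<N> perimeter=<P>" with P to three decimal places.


Straddling triangles (8 of 14):
  (v1,v0,v3) [+-+] → (0.0434, 0, 0)–(0.0434, 0.054417, 0)  len=0.0544
  (v1,v3,v2) [++-] → (0.0434, 0.054417, 1.53399)–(0.0434, 0, 1.57767)  len=0.0698
  (v3,v0,v4) [+--] → (0.0434, 0.054417, 0)–(0.0434, 0.905005, 0)  len=0.8506
  (v3,v4,v2) [+--] → (0.0434, 0.905005, 0)–(0.0434, 0.054417, 1.53399)  len=1.7540
  (v7,v0,v8) [--+] → (0.0434, -0.054417, 0)–(0.0434, -0.905005, 0)  len=0.8506
  (v7,v8,v2) [-+-] → (0.0434, -0.905005, 0)–(0.0434, -0.054417, 1.53399)  len=1.7540
  (v8,v0,v1) [+-+] → (0.0434, -0.054417, 0)–(0.0434, 0, 0)  len=0.0544
  (v8,v1,v2) [++-] → (0.0434, 0, 1.57767)–(0.0434, -0.054417, 1.53399)  len=0.0698

Chained into 1 loop(s):
  loop 1: 8 segments, perimeter = 5.4576
Total perimeter = 5.458

loops=1 perimeter=5.458


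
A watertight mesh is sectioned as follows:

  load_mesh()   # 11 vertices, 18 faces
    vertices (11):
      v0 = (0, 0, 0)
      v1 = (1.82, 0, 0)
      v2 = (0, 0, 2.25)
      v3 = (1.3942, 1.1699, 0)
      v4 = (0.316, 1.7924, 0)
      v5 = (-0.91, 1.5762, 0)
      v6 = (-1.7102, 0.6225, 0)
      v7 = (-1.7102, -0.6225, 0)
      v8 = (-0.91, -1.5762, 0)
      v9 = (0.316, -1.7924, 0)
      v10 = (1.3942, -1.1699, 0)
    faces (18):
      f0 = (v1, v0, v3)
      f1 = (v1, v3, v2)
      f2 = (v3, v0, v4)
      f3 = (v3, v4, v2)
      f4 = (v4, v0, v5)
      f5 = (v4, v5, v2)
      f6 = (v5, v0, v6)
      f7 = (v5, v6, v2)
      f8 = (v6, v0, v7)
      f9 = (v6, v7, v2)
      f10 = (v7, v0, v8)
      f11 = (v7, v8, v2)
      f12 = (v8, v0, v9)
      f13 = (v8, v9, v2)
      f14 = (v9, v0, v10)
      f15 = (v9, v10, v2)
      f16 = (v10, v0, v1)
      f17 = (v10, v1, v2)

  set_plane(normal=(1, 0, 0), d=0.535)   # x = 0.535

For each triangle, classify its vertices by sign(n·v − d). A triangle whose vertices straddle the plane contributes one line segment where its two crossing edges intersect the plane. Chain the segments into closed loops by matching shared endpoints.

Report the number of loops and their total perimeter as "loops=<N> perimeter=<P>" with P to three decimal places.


loops=1 perimeter=8.006

Straddling triangles (8 of 18):
  (v1,v0,v3) [+-+] → (0.535, 0, 0)–(0.535, 0.448929, 0)  len=0.4489
  (v1,v3,v2) [++-] → (0.535, 0.448929, 1.3866)–(0.535, 0, 1.5886)  len=0.4923
  (v3,v0,v4) [+--] → (0.535, 0.448929, 0)–(0.535, 1.66596, 0)  len=1.2170
  (v3,v4,v2) [+--] → (0.535, 1.66596, 0)–(0.535, 0.448929, 1.3866)  len=1.8449
  (v9,v0,v10) [--+] → (0.535, -0.448929, 0)–(0.535, -1.66596, 0)  len=1.2170
  (v9,v10,v2) [-+-] → (0.535, -1.66596, 0)–(0.535, -0.448929, 1.3866)  len=1.8449
  (v10,v0,v1) [+-+] → (0.535, -0.448929, 0)–(0.535, 0, 0)  len=0.4489
  (v10,v1,v2) [++-] → (0.535, 0, 1.5886)–(0.535, -0.448929, 1.3866)  len=0.4923

Chained into 1 loop(s):
  loop 1: 8 segments, perimeter = 8.0064
Total perimeter = 8.006


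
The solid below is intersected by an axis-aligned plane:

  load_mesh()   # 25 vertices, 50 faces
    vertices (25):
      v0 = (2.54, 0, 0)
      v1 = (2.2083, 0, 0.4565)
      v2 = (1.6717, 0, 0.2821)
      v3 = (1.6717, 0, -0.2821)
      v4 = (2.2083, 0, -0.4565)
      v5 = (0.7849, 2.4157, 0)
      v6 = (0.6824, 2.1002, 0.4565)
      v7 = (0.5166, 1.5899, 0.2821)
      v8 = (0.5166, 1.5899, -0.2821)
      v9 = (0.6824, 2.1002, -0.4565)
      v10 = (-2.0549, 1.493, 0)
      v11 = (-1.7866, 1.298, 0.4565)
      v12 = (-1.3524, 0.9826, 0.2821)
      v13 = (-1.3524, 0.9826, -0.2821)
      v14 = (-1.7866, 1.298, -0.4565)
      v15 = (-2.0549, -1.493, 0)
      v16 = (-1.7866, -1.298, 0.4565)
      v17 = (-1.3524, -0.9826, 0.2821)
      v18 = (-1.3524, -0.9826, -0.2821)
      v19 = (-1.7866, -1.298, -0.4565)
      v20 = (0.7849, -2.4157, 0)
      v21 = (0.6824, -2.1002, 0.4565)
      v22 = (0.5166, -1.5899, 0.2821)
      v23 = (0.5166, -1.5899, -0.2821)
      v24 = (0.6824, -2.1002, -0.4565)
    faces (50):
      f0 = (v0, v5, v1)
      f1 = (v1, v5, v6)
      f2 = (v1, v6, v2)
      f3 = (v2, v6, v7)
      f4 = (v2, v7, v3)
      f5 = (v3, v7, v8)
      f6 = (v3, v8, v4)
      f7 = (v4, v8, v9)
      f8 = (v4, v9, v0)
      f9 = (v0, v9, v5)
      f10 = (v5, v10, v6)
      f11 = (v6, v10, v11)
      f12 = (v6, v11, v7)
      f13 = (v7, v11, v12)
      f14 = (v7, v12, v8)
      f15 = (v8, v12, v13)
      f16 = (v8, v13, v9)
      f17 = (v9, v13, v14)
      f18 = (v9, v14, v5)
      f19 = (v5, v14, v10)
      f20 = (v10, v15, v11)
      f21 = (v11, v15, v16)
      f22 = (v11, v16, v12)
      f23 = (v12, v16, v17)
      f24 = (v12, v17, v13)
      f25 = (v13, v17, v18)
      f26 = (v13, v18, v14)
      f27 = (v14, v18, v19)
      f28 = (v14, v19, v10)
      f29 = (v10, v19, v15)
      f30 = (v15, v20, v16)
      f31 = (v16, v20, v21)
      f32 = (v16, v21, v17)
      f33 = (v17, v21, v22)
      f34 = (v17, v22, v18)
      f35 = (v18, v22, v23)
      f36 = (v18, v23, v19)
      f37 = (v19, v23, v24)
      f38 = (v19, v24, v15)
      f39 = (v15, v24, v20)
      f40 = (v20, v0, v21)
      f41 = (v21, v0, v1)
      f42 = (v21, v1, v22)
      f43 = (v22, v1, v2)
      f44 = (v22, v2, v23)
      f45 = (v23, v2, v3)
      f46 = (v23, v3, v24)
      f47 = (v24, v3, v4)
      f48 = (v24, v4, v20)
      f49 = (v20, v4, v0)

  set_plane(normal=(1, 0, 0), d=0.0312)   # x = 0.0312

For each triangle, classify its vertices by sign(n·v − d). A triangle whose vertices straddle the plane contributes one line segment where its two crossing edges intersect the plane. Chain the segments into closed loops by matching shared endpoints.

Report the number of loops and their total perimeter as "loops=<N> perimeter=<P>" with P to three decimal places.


loops=2 perimeter=5.230

Straddling triangles (20 of 50):
  (v5,v10,v6) [+-+] → (0.0312, 2.17081, 0)–(0.0312, 1.95575, 0.347899)  len=0.4090
  (v6,v10,v11) [+--] → (0.0312, 1.95575, 0.347899)–(0.0312, 1.88862, 0.4565)  len=0.1277
  (v6,v11,v7) [+-+] → (0.0312, 1.88862, 0.4565)–(0.0312, 1.52838, 0.318855)  len=0.3856
  (v7,v11,v12) [+--] → (0.0312, 1.52838, 0.318855)–(0.0312, 1.43218, 0.2821)  len=0.1030
  (v7,v12,v8) [+-+] → (0.0312, 1.43218, 0.2821)–(0.0312, 1.43218, -0.135571)  len=0.4177
  (v8,v12,v13) [+--] → (0.0312, 1.43218, -0.135571)–(0.0312, 1.43218, -0.2821)  len=0.1465
  (v8,v13,v9) [+-+] → (0.0312, 1.43218, -0.2821)–(0.0312, 1.74253, -0.400687)  len=0.3322
  (v9,v13,v14) [+--] → (0.0312, 1.74253, -0.400687)–(0.0312, 1.88862, -0.4565)  len=0.1564
  (v9,v14,v5) [+-+] → (0.0312, 1.88862, -0.4565)–(0.0312, 2.08811, -0.133799)  len=0.3794
  (v5,v14,v10) [+--] → (0.0312, 2.08811, -0.133799)–(0.0312, 2.17081, 0)  len=0.1573
  (v15,v20,v16) [-+-] → (0.0312, -2.17081, 0)–(0.0312, -2.08811, 0.133799)  len=0.1573
  (v16,v20,v21) [-++] → (0.0312, -2.08811, 0.133799)–(0.0312, -1.88862, 0.4565)  len=0.3794
  (v16,v21,v17) [-+-] → (0.0312, -1.88862, 0.4565)–(0.0312, -1.74253, 0.400687)  len=0.1564
  (v17,v21,v22) [-++] → (0.0312, -1.74253, 0.400687)–(0.0312, -1.43218, 0.2821)  len=0.3322
  (v17,v22,v18) [-+-] → (0.0312, -1.43218, 0.2821)–(0.0312, -1.43218, 0.135571)  len=0.1465
  (v18,v22,v23) [-++] → (0.0312, -1.43218, 0.135571)–(0.0312, -1.43218, -0.2821)  len=0.4177
  (v18,v23,v19) [-+-] → (0.0312, -1.43218, -0.2821)–(0.0312, -1.52838, -0.318855)  len=0.1030
  (v19,v23,v24) [-++] → (0.0312, -1.52838, -0.318855)–(0.0312, -1.88862, -0.4565)  len=0.3856
  (v19,v24,v15) [-+-] → (0.0312, -1.88862, -0.4565)–(0.0312, -1.95575, -0.347899)  len=0.1277
  (v15,v24,v20) [-++] → (0.0312, -1.95575, -0.347899)–(0.0312, -2.17081, 0)  len=0.4090

Chained into 2 loop(s):
  loop 1: 10 segments, perimeter = 2.6148
  loop 2: 10 segments, perimeter = 2.6148
Total perimeter = 5.230


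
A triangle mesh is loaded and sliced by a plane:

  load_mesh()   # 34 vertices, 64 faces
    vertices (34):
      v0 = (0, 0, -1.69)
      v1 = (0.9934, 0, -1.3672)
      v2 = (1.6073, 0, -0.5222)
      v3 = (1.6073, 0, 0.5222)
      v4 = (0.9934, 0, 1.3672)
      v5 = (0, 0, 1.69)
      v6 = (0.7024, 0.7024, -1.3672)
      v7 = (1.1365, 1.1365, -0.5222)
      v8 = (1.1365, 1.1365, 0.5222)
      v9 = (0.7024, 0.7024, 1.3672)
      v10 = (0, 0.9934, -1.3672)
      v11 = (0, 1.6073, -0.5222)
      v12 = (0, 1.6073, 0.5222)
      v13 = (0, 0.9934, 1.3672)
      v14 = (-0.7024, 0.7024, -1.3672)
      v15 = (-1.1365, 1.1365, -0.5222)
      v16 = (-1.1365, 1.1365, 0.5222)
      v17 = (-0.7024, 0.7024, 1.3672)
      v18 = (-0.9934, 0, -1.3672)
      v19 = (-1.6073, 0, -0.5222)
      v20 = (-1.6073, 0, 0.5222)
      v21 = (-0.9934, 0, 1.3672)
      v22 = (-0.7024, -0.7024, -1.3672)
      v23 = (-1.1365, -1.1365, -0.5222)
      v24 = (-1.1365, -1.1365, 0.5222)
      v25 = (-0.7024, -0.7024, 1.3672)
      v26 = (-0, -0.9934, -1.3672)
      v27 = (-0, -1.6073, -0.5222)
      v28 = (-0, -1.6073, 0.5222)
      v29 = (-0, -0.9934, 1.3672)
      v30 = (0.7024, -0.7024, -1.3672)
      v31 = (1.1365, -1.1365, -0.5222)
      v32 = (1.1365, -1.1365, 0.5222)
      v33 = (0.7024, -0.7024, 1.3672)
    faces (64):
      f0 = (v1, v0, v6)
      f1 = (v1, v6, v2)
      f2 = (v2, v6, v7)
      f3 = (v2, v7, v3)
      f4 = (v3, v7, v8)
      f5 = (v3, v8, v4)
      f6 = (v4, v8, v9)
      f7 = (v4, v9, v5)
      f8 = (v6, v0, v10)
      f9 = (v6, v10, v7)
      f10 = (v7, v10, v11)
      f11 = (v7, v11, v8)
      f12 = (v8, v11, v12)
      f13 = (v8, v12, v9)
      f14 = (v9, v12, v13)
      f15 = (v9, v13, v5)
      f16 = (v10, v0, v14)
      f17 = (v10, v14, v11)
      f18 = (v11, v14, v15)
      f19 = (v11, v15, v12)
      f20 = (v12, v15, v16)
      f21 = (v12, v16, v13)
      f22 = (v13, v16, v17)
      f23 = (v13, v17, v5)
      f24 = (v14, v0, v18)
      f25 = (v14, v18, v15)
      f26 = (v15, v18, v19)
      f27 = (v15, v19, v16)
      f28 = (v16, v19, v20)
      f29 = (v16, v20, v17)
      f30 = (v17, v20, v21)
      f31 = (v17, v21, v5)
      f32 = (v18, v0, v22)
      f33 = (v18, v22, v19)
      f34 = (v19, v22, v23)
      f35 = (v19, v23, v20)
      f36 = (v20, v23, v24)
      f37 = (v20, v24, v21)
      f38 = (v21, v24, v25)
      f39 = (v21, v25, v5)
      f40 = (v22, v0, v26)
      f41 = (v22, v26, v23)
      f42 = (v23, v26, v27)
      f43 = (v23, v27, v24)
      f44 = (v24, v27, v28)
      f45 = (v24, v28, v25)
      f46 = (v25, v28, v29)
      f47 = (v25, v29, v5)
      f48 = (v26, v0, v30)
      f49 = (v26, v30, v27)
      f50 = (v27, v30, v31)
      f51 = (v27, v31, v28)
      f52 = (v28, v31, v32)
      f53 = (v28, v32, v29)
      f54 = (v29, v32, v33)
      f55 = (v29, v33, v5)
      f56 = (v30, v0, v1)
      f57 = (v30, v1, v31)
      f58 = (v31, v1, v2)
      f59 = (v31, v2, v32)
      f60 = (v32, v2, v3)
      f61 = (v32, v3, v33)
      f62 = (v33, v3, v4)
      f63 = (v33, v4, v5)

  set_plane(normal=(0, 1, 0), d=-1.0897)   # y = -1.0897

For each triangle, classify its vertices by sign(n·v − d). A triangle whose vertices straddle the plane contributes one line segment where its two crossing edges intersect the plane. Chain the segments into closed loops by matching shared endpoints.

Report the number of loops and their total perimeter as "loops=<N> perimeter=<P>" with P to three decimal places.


loops=1 perimeter=7.557

Straddling triangles (18 of 64):
  (v19,v22,v23) [++-] → (-1.0897, -1.0897, -0.613299)–(-1.15589, -1.0897, -0.5222)  len=0.1126
  (v19,v23,v20) [+-+] → (-1.15589, -1.0897, -0.5222)–(-1.15589, -1.0897, -0.479193)  len=0.0430
  (v20,v23,v24) [+--] → (-1.15589, -1.0897, -0.479193)–(-1.15589, -1.0897, 0.5222)  len=1.0014
  (v20,v24,v21) [+-+] → (-1.15589, -1.0897, 0.5222)–(-1.13061, -1.0897, 0.556996)  len=0.0430
  (v21,v24,v25) [+-+] → (-1.13061, -1.0897, 0.556996)–(-1.0897, -1.0897, 0.613299)  len=0.0696
  (v22,v26,v23) [++-] → (-0.764814, -1.0897, -0.798552)–(-1.0897, -1.0897, -0.613299)  len=0.3740
  (v23,v26,v27) [-+-] → (-0.764814, -1.0897, -0.798552)–(0, -1.0897, -1.23465)  len=0.8804
  (v24,v28,v25) [--+] → (-0.401771, -1.0897, 1.00554)–(-1.0897, -1.0897, 0.613299)  len=0.7919
  (v25,v28,v29) [+-+] → (-0.401771, -1.0897, 1.00554)–(0, -1.0897, 1.23465)  len=0.4625
  (v26,v30,v27) [++-] → (0.401771, -1.0897, -1.00554)–(0, -1.0897, -1.23465)  len=0.4625
  (v27,v30,v31) [-+-] → (0.401771, -1.0897, -1.00554)–(1.0897, -1.0897, -0.613299)  len=0.7919
  (v28,v32,v29) [--+] → (0.764814, -1.0897, 0.798552)–(0, -1.0897, 1.23465)  len=0.8804
  (v29,v32,v33) [+-+] → (0.764814, -1.0897, 0.798552)–(1.0897, -1.0897, 0.613299)  len=0.3740
  (v30,v1,v31) [++-] → (1.13061, -1.0897, -0.556996)–(1.0897, -1.0897, -0.613299)  len=0.0696
  (v31,v1,v2) [-++] → (1.13061, -1.0897, -0.556996)–(1.15589, -1.0897, -0.5222)  len=0.0430
  (v31,v2,v32) [-+-] → (1.15589, -1.0897, -0.5222)–(1.15589, -1.0897, 0.479193)  len=1.0014
  (v32,v2,v3) [-++] → (1.15589, -1.0897, 0.479193)–(1.15589, -1.0897, 0.5222)  len=0.0430
  (v32,v3,v33) [-++] → (1.15589, -1.0897, 0.5222)–(1.0897, -1.0897, 0.613299)  len=0.1126

Chained into 1 loop(s):
  loop 1: 18 segments, perimeter = 7.5568
Total perimeter = 7.557


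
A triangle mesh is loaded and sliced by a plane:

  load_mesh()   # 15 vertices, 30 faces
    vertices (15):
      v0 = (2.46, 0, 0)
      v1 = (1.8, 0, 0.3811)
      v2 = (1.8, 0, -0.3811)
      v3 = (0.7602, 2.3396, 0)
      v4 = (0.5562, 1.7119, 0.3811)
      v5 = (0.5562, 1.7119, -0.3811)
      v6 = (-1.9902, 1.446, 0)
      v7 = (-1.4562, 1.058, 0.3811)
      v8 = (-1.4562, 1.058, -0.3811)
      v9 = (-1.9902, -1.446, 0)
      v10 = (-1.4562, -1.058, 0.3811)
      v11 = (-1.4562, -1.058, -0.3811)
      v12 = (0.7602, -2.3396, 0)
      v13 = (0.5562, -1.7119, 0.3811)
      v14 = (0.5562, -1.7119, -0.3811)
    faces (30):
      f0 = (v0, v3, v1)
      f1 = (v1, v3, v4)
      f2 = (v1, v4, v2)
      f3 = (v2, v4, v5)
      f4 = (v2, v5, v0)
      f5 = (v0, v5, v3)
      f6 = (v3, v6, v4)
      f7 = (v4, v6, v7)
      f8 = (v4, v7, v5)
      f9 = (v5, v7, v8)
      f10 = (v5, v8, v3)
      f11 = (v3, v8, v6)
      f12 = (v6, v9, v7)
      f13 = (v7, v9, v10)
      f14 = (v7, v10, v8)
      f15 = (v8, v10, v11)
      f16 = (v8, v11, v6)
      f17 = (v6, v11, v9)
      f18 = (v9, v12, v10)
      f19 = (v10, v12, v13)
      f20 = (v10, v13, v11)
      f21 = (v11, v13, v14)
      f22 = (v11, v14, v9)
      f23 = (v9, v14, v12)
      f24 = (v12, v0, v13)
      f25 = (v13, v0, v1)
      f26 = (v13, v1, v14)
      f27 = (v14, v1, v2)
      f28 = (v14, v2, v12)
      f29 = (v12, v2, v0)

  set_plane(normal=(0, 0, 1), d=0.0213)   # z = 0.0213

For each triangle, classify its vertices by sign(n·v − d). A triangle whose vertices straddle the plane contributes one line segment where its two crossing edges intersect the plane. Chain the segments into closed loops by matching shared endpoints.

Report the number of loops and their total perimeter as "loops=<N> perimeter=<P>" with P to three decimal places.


Straddling triangles (20 of 30):
  (v0,v3,v1) [--+] → (0.818315, 2.20884, 0.0213)–(2.42311, 0, 0.0213)  len=2.7303
  (v1,v3,v4) [+-+] → (0.818315, 2.20884, 0.0213)–(0.748798, 2.30452, 0.0213)  len=0.1183
  (v1,v4,v2) [++-] → (1.14334, 0.90379, 0.0213)–(1.8, 0, 0.0213)  len=1.1172
  (v2,v4,v5) [-+-] → (1.14334, 0.90379, 0.0213)–(0.5562, 1.7119, 0.0213)  len=0.9989
  (v3,v6,v4) [--+] → (-1.84788, 1.46086, 0.0213)–(0.748798, 2.30452, 0.0213)  len=2.7303
  (v4,v6,v7) [+-+] → (-1.84788, 1.46086, 0.0213)–(-1.96035, 1.42431, 0.0213)  len=0.1183
  (v4,v7,v5) [++-] → (-0.506237, 1.36668, 0.0213)–(0.5562, 1.7119, 0.0213)  len=1.1171
  (v5,v7,v8) [-+-] → (-0.506237, 1.36668, 0.0213)–(-1.4562, 1.058, 0.0213)  len=0.9989
  (v6,v9,v7) [--+] → (-1.96035, -1.30605, 0.0213)–(-1.96035, 1.42431, 0.0213)  len=2.7304
  (v7,v9,v10) [+-+] → (-1.96035, -1.30605, 0.0213)–(-1.96035, -1.42431, 0.0213)  len=0.1183
  (v7,v10,v8) [++-] → (-1.4562, -0.0591325, 0.0213)–(-1.4562, 1.058, 0.0213)  len=1.1171
  (v8,v10,v11) [-+-] → (-1.4562, -0.0591325, 0.0213)–(-1.4562, -1.058, 0.0213)  len=0.9989
  (v9,v12,v10) [--+] → (0.636324, -2.26797, 0.0213)–(-1.96035, -1.42431, 0.0213)  len=2.7303
  (v10,v12,v13) [+-+] → (0.636324, -2.26797, 0.0213)–(0.748798, -2.30452, 0.0213)  len=0.1183
  (v10,v13,v11) [++-] → (-0.393763, -1.40322, 0.0213)–(-1.4562, -1.058, 0.0213)  len=1.1171
  (v11,v13,v14) [-+-] → (-0.393763, -1.40322, 0.0213)–(0.5562, -1.7119, 0.0213)  len=0.9989
  (v12,v0,v13) [--+] → (2.3536, -0.0956795, 0.0213)–(0.748798, -2.30452, 0.0213)  len=2.7303
  (v13,v0,v1) [+-+] → (2.3536, -0.0956795, 0.0213)–(2.42311, 0, 0.0213)  len=0.1183
  (v13,v1,v14) [++-] → (1.21286, -0.80811, 0.0213)–(0.5562, -1.7119, 0.0213)  len=1.1172
  (v14,v1,v2) [-+-] → (1.21286, -0.80811, 0.0213)–(1.8, 0, 0.0213)  len=0.9989

Chained into 2 loop(s):
  loop 1: 10 segments, perimeter = 14.2428
  loop 2: 10 segments, perimeter = 10.5800
Total perimeter = 24.823

loops=2 perimeter=24.823


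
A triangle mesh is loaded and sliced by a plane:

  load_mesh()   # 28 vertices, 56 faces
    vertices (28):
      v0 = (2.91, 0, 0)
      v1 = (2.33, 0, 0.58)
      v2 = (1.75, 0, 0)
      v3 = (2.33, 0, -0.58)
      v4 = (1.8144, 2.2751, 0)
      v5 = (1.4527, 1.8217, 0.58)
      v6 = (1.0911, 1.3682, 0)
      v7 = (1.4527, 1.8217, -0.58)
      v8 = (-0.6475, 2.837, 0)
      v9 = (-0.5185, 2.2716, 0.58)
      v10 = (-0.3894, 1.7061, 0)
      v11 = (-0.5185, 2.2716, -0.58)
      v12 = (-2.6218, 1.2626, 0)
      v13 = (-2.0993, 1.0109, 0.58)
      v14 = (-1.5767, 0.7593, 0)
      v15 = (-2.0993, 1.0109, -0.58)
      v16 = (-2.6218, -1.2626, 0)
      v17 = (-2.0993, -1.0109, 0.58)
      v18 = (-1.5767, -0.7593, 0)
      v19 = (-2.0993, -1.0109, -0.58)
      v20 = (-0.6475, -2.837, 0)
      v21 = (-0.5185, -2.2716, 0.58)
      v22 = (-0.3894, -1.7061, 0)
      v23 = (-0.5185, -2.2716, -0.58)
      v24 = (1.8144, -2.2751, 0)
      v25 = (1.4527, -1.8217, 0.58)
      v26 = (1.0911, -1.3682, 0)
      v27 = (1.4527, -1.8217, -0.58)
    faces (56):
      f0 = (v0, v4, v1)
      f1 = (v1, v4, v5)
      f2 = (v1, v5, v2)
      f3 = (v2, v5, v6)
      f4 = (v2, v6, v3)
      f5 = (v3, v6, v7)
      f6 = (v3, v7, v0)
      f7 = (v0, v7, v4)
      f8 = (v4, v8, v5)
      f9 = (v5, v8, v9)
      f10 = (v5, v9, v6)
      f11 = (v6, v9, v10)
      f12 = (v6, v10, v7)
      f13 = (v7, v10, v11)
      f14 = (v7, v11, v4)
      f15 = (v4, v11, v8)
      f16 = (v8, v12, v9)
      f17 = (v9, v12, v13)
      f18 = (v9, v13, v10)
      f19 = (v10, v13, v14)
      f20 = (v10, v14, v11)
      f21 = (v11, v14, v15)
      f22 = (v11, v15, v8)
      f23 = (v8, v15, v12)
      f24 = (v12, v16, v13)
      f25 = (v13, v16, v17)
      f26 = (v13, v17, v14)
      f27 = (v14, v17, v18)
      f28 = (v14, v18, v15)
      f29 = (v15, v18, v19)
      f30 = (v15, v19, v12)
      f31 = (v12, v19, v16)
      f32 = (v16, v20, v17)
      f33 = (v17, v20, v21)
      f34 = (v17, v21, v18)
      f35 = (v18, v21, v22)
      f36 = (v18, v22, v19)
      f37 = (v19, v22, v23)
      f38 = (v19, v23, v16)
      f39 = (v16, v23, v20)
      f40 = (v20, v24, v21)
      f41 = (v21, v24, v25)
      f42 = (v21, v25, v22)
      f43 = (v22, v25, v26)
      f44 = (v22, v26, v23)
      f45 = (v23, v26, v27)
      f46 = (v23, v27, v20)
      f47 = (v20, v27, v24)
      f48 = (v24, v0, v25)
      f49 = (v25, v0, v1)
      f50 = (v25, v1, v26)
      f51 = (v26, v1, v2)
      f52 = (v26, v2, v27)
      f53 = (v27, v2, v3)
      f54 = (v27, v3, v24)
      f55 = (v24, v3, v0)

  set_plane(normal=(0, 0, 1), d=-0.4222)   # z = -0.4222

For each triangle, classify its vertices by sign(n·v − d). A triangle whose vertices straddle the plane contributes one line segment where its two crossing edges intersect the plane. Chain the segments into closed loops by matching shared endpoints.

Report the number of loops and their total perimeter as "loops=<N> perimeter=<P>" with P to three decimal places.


Straddling triangles (28 of 56):
  (v2,v6,v3) [++-] → (1.99293, 0.372245, -0.4222)–(2.1722, 0, -0.4222)  len=0.4132
  (v3,v6,v7) [-+-] → (1.99293, 0.372245, -0.4222)–(1.35432, 1.69832, -0.4222)  len=1.4718
  (v3,v7,v0) [--+] → (1.84919, 1.32607, -0.4222)–(2.4878, 0, -0.4222)  len=1.4718
  (v0,v7,v4) [+-+] → (1.84919, 1.32607, -0.4222)–(1.55111, 1.94506, -0.4222)  len=0.6870
  (v6,v10,v7) [++-] → (0.951522, 1.79025, -0.4222)–(1.35432, 1.69832, -0.4222)  len=0.4132
  (v7,v10,v11) [-+-] → (0.951522, 1.79025, -0.4222)–(-0.483376, 2.11774, -0.4222)  len=1.4718
  (v7,v11,v4) [--+] → (0.11621, 2.27255, -0.4222)–(1.55111, 1.94506, -0.4222)  len=1.4718
  (v4,v11,v8) [+-+] → (0.11621, 2.27255, -0.4222)–(-0.553597, 2.42543, -0.4222)  len=0.6870
  (v10,v14,v11) [++-] → (-0.806403, 1.86015, -0.4222)–(-0.483376, 2.11774, -0.4222)  len=0.4132
  (v11,v14,v15) [-+-] → (-0.806403, 1.86015, -0.4222)–(-1.95712, 0.942447, -0.4222)  len=1.4718
  (v11,v15,v8) [--+] → (-1.70431, 1.50773, -0.4222)–(-0.553597, 2.42543, -0.4222)  len=1.4718
  (v8,v15,v12) [+-+] → (-1.70431, 1.50773, -0.4222)–(-2.24146, 1.07938, -0.4222)  len=0.6870
  (v14,v18,v15) [++-] → (-1.95712, 0.529284, -0.4222)–(-1.95712, 0.942447, -0.4222)  len=0.4132
  (v15,v18,v19) [-+-] → (-1.95712, 0.529284, -0.4222)–(-1.95712, -0.942447, -0.4222)  len=1.4717
  (v15,v19,v12) [--+] → (-2.24146, -0.392351, -0.4222)–(-2.24146, 1.07938, -0.4222)  len=1.4717
  (v12,v19,v16) [+-+] → (-2.24146, -0.392351, -0.4222)–(-2.24146, -1.07938, -0.4222)  len=0.6870
  (v18,v22,v19) [++-] → (-1.63409, -1.20004, -0.4222)–(-1.95712, -0.942447, -0.4222)  len=0.4132
  (v19,v22,v23) [-+-] → (-1.63409, -1.20004, -0.4222)–(-0.483376, -2.11774, -0.4222)  len=1.4718
  (v19,v23,v16) [--+] → (-1.09074, -1.99708, -0.4222)–(-2.24146, -1.07938, -0.4222)  len=1.4718
  (v16,v23,v20) [+-+] → (-1.09074, -1.99708, -0.4222)–(-0.553597, -2.42543, -0.4222)  len=0.6870
  (v22,v26,v23) [++-] → (-0.0805778, -2.02581, -0.4222)–(-0.483376, -2.11774, -0.4222)  len=0.4132
  (v23,v26,v27) [-+-] → (-0.0805778, -2.02581, -0.4222)–(1.35432, -1.69832, -0.4222)  len=1.4718
  (v23,v27,v20) [--+] → (0.881301, -2.09793, -0.4222)–(-0.553597, -2.42543, -0.4222)  len=1.4718
  (v20,v27,v24) [+-+] → (0.881301, -2.09793, -0.4222)–(1.55111, -1.94506, -0.4222)  len=0.6870
  (v26,v2,v27) [++-] → (1.53359, -1.32607, -0.4222)–(1.35432, -1.69832, -0.4222)  len=0.4132
  (v27,v2,v3) [-+-] → (1.53359, -1.32607, -0.4222)–(2.1722, 0, -0.4222)  len=1.4718
  (v27,v3,v24) [--+] → (2.18972, -0.618984, -0.4222)–(1.55111, -1.94506, -0.4222)  len=1.4718
  (v24,v3,v0) [+-+] → (2.18972, -0.618984, -0.4222)–(2.4878, 0, -0.4222)  len=0.6870

Chained into 2 loop(s):
  loop 1: 14 segments, perimeter = 13.1948
  loop 2: 14 segments, perimeter = 15.1119
Total perimeter = 28.307

loops=2 perimeter=28.307


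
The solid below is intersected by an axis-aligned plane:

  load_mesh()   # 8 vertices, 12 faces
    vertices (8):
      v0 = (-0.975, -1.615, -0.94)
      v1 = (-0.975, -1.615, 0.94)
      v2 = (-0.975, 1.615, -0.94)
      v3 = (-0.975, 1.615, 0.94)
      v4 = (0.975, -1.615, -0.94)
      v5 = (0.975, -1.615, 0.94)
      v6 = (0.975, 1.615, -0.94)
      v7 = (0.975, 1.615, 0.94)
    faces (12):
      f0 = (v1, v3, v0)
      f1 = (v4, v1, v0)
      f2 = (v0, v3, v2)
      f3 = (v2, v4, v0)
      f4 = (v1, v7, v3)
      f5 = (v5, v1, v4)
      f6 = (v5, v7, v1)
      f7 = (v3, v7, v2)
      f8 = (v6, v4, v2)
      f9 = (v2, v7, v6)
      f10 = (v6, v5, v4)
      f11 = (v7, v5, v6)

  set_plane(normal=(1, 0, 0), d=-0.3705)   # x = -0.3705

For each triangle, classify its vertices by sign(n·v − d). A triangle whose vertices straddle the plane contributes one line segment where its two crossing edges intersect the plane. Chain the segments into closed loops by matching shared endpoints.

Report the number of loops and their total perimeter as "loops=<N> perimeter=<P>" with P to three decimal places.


loops=1 perimeter=10.220

Straddling triangles (8 of 12):
  (v4,v1,v0) [+--] → (-0.3705, -1.615, 0.3572)–(-0.3705, -1.615, -0.94)  len=1.2972
  (v2,v4,v0) [-+-] → (-0.3705, 0.6137, -0.94)–(-0.3705, -1.615, -0.94)  len=2.2287
  (v1,v7,v3) [-+-] → (-0.3705, -0.6137, 0.94)–(-0.3705, 1.615, 0.94)  len=2.2287
  (v5,v1,v4) [+-+] → (-0.3705, -1.615, 0.94)–(-0.3705, -1.615, 0.3572)  len=0.5828
  (v5,v7,v1) [++-] → (-0.3705, -0.6137, 0.94)–(-0.3705, -1.615, 0.94)  len=1.0013
  (v3,v7,v2) [-+-] → (-0.3705, 1.615, 0.94)–(-0.3705, 1.615, -0.3572)  len=1.2972
  (v6,v4,v2) [++-] → (-0.3705, 0.6137, -0.94)–(-0.3705, 1.615, -0.94)  len=1.0013
  (v2,v7,v6) [-++] → (-0.3705, 1.615, -0.3572)–(-0.3705, 1.615, -0.94)  len=0.5828

Chained into 1 loop(s):
  loop 1: 8 segments, perimeter = 10.2200
Total perimeter = 10.220
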